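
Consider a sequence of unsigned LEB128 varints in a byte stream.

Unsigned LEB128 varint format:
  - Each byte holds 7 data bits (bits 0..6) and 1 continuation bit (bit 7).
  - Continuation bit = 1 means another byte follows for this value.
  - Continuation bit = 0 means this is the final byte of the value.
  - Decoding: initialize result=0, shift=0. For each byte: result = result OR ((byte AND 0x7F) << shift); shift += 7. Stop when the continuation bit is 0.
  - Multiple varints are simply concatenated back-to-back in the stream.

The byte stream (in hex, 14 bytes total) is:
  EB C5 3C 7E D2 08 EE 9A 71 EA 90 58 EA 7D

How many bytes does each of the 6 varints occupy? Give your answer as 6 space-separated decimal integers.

  byte[0]=0xEB cont=1 payload=0x6B=107: acc |= 107<<0 -> acc=107 shift=7
  byte[1]=0xC5 cont=1 payload=0x45=69: acc |= 69<<7 -> acc=8939 shift=14
  byte[2]=0x3C cont=0 payload=0x3C=60: acc |= 60<<14 -> acc=991979 shift=21 [end]
Varint 1: bytes[0:3] = EB C5 3C -> value 991979 (3 byte(s))
  byte[3]=0x7E cont=0 payload=0x7E=126: acc |= 126<<0 -> acc=126 shift=7 [end]
Varint 2: bytes[3:4] = 7E -> value 126 (1 byte(s))
  byte[4]=0xD2 cont=1 payload=0x52=82: acc |= 82<<0 -> acc=82 shift=7
  byte[5]=0x08 cont=0 payload=0x08=8: acc |= 8<<7 -> acc=1106 shift=14 [end]
Varint 3: bytes[4:6] = D2 08 -> value 1106 (2 byte(s))
  byte[6]=0xEE cont=1 payload=0x6E=110: acc |= 110<<0 -> acc=110 shift=7
  byte[7]=0x9A cont=1 payload=0x1A=26: acc |= 26<<7 -> acc=3438 shift=14
  byte[8]=0x71 cont=0 payload=0x71=113: acc |= 113<<14 -> acc=1854830 shift=21 [end]
Varint 4: bytes[6:9] = EE 9A 71 -> value 1854830 (3 byte(s))
  byte[9]=0xEA cont=1 payload=0x6A=106: acc |= 106<<0 -> acc=106 shift=7
  byte[10]=0x90 cont=1 payload=0x10=16: acc |= 16<<7 -> acc=2154 shift=14
  byte[11]=0x58 cont=0 payload=0x58=88: acc |= 88<<14 -> acc=1443946 shift=21 [end]
Varint 5: bytes[9:12] = EA 90 58 -> value 1443946 (3 byte(s))
  byte[12]=0xEA cont=1 payload=0x6A=106: acc |= 106<<0 -> acc=106 shift=7
  byte[13]=0x7D cont=0 payload=0x7D=125: acc |= 125<<7 -> acc=16106 shift=14 [end]
Varint 6: bytes[12:14] = EA 7D -> value 16106 (2 byte(s))

Answer: 3 1 2 3 3 2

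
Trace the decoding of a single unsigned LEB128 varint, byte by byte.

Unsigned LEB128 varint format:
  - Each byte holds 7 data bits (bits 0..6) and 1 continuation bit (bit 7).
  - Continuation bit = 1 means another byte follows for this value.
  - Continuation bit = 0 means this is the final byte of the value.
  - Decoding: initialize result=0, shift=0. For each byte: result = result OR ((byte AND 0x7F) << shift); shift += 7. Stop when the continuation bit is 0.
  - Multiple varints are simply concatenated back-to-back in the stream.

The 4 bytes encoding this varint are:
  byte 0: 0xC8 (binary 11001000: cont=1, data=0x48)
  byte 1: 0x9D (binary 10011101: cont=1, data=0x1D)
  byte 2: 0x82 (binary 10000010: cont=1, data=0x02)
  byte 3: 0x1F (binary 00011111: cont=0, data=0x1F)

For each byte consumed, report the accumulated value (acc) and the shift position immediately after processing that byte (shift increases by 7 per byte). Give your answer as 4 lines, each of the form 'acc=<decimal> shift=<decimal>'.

Answer: acc=72 shift=7
acc=3784 shift=14
acc=36552 shift=21
acc=65048264 shift=28

Derivation:
byte 0=0xC8: payload=0x48=72, contrib = 72<<0 = 72; acc -> 72, shift -> 7
byte 1=0x9D: payload=0x1D=29, contrib = 29<<7 = 3712; acc -> 3784, shift -> 14
byte 2=0x82: payload=0x02=2, contrib = 2<<14 = 32768; acc -> 36552, shift -> 21
byte 3=0x1F: payload=0x1F=31, contrib = 31<<21 = 65011712; acc -> 65048264, shift -> 28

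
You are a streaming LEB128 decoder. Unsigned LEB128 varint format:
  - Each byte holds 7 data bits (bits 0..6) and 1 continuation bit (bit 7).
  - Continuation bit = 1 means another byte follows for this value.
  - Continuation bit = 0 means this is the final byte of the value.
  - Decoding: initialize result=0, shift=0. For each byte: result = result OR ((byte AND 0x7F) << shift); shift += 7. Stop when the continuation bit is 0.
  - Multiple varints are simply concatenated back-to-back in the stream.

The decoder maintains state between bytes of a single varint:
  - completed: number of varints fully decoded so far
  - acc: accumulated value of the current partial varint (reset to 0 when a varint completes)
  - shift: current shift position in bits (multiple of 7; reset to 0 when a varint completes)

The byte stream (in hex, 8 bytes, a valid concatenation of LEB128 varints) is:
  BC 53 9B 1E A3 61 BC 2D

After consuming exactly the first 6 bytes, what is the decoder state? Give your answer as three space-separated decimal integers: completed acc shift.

byte[0]=0xBC cont=1 payload=0x3C: acc |= 60<<0 -> completed=0 acc=60 shift=7
byte[1]=0x53 cont=0 payload=0x53: varint #1 complete (value=10684); reset -> completed=1 acc=0 shift=0
byte[2]=0x9B cont=1 payload=0x1B: acc |= 27<<0 -> completed=1 acc=27 shift=7
byte[3]=0x1E cont=0 payload=0x1E: varint #2 complete (value=3867); reset -> completed=2 acc=0 shift=0
byte[4]=0xA3 cont=1 payload=0x23: acc |= 35<<0 -> completed=2 acc=35 shift=7
byte[5]=0x61 cont=0 payload=0x61: varint #3 complete (value=12451); reset -> completed=3 acc=0 shift=0

Answer: 3 0 0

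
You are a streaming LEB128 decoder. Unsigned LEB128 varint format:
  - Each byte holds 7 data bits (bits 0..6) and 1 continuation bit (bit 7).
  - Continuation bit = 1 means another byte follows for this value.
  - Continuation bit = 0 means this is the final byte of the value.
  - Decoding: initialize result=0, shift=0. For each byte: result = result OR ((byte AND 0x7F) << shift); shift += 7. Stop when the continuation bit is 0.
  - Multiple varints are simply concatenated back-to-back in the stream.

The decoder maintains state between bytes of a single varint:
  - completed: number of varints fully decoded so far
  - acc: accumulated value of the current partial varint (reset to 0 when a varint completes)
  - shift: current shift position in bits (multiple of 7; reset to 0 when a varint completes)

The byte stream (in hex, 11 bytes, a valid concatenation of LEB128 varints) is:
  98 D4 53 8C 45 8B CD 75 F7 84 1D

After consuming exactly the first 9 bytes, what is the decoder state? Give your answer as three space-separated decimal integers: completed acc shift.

Answer: 3 119 7

Derivation:
byte[0]=0x98 cont=1 payload=0x18: acc |= 24<<0 -> completed=0 acc=24 shift=7
byte[1]=0xD4 cont=1 payload=0x54: acc |= 84<<7 -> completed=0 acc=10776 shift=14
byte[2]=0x53 cont=0 payload=0x53: varint #1 complete (value=1370648); reset -> completed=1 acc=0 shift=0
byte[3]=0x8C cont=1 payload=0x0C: acc |= 12<<0 -> completed=1 acc=12 shift=7
byte[4]=0x45 cont=0 payload=0x45: varint #2 complete (value=8844); reset -> completed=2 acc=0 shift=0
byte[5]=0x8B cont=1 payload=0x0B: acc |= 11<<0 -> completed=2 acc=11 shift=7
byte[6]=0xCD cont=1 payload=0x4D: acc |= 77<<7 -> completed=2 acc=9867 shift=14
byte[7]=0x75 cont=0 payload=0x75: varint #3 complete (value=1926795); reset -> completed=3 acc=0 shift=0
byte[8]=0xF7 cont=1 payload=0x77: acc |= 119<<0 -> completed=3 acc=119 shift=7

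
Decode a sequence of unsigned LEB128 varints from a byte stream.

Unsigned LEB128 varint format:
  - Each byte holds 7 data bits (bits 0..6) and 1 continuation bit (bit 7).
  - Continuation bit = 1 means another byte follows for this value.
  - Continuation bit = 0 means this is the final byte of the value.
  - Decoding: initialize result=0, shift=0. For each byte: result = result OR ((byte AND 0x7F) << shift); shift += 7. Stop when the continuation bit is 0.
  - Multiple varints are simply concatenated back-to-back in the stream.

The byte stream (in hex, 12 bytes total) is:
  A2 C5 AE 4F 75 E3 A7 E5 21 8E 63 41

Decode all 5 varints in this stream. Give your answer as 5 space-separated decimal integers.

Answer: 166437538 117 70865891 12686 65

Derivation:
  byte[0]=0xA2 cont=1 payload=0x22=34: acc |= 34<<0 -> acc=34 shift=7
  byte[1]=0xC5 cont=1 payload=0x45=69: acc |= 69<<7 -> acc=8866 shift=14
  byte[2]=0xAE cont=1 payload=0x2E=46: acc |= 46<<14 -> acc=762530 shift=21
  byte[3]=0x4F cont=0 payload=0x4F=79: acc |= 79<<21 -> acc=166437538 shift=28 [end]
Varint 1: bytes[0:4] = A2 C5 AE 4F -> value 166437538 (4 byte(s))
  byte[4]=0x75 cont=0 payload=0x75=117: acc |= 117<<0 -> acc=117 shift=7 [end]
Varint 2: bytes[4:5] = 75 -> value 117 (1 byte(s))
  byte[5]=0xE3 cont=1 payload=0x63=99: acc |= 99<<0 -> acc=99 shift=7
  byte[6]=0xA7 cont=1 payload=0x27=39: acc |= 39<<7 -> acc=5091 shift=14
  byte[7]=0xE5 cont=1 payload=0x65=101: acc |= 101<<14 -> acc=1659875 shift=21
  byte[8]=0x21 cont=0 payload=0x21=33: acc |= 33<<21 -> acc=70865891 shift=28 [end]
Varint 3: bytes[5:9] = E3 A7 E5 21 -> value 70865891 (4 byte(s))
  byte[9]=0x8E cont=1 payload=0x0E=14: acc |= 14<<0 -> acc=14 shift=7
  byte[10]=0x63 cont=0 payload=0x63=99: acc |= 99<<7 -> acc=12686 shift=14 [end]
Varint 4: bytes[9:11] = 8E 63 -> value 12686 (2 byte(s))
  byte[11]=0x41 cont=0 payload=0x41=65: acc |= 65<<0 -> acc=65 shift=7 [end]
Varint 5: bytes[11:12] = 41 -> value 65 (1 byte(s))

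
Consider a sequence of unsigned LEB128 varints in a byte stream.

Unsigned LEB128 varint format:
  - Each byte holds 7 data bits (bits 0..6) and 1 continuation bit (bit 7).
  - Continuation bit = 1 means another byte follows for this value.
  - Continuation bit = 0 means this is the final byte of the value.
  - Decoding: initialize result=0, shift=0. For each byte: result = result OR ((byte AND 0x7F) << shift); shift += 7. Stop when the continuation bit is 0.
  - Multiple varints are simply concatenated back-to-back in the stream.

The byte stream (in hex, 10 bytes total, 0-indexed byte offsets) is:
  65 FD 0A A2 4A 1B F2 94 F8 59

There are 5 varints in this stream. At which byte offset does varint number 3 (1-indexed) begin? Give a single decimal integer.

Answer: 3

Derivation:
  byte[0]=0x65 cont=0 payload=0x65=101: acc |= 101<<0 -> acc=101 shift=7 [end]
Varint 1: bytes[0:1] = 65 -> value 101 (1 byte(s))
  byte[1]=0xFD cont=1 payload=0x7D=125: acc |= 125<<0 -> acc=125 shift=7
  byte[2]=0x0A cont=0 payload=0x0A=10: acc |= 10<<7 -> acc=1405 shift=14 [end]
Varint 2: bytes[1:3] = FD 0A -> value 1405 (2 byte(s))
  byte[3]=0xA2 cont=1 payload=0x22=34: acc |= 34<<0 -> acc=34 shift=7
  byte[4]=0x4A cont=0 payload=0x4A=74: acc |= 74<<7 -> acc=9506 shift=14 [end]
Varint 3: bytes[3:5] = A2 4A -> value 9506 (2 byte(s))
  byte[5]=0x1B cont=0 payload=0x1B=27: acc |= 27<<0 -> acc=27 shift=7 [end]
Varint 4: bytes[5:6] = 1B -> value 27 (1 byte(s))
  byte[6]=0xF2 cont=1 payload=0x72=114: acc |= 114<<0 -> acc=114 shift=7
  byte[7]=0x94 cont=1 payload=0x14=20: acc |= 20<<7 -> acc=2674 shift=14
  byte[8]=0xF8 cont=1 payload=0x78=120: acc |= 120<<14 -> acc=1968754 shift=21
  byte[9]=0x59 cont=0 payload=0x59=89: acc |= 89<<21 -> acc=188615282 shift=28 [end]
Varint 5: bytes[6:10] = F2 94 F8 59 -> value 188615282 (4 byte(s))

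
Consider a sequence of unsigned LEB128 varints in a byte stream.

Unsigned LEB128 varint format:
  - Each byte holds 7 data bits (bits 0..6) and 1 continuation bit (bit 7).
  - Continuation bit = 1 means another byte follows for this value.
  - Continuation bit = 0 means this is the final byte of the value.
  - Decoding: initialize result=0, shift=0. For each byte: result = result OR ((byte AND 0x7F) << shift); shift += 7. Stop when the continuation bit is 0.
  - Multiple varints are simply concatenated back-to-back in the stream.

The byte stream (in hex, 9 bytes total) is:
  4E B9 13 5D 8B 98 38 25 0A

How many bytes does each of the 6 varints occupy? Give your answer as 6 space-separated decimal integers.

Answer: 1 2 1 3 1 1

Derivation:
  byte[0]=0x4E cont=0 payload=0x4E=78: acc |= 78<<0 -> acc=78 shift=7 [end]
Varint 1: bytes[0:1] = 4E -> value 78 (1 byte(s))
  byte[1]=0xB9 cont=1 payload=0x39=57: acc |= 57<<0 -> acc=57 shift=7
  byte[2]=0x13 cont=0 payload=0x13=19: acc |= 19<<7 -> acc=2489 shift=14 [end]
Varint 2: bytes[1:3] = B9 13 -> value 2489 (2 byte(s))
  byte[3]=0x5D cont=0 payload=0x5D=93: acc |= 93<<0 -> acc=93 shift=7 [end]
Varint 3: bytes[3:4] = 5D -> value 93 (1 byte(s))
  byte[4]=0x8B cont=1 payload=0x0B=11: acc |= 11<<0 -> acc=11 shift=7
  byte[5]=0x98 cont=1 payload=0x18=24: acc |= 24<<7 -> acc=3083 shift=14
  byte[6]=0x38 cont=0 payload=0x38=56: acc |= 56<<14 -> acc=920587 shift=21 [end]
Varint 4: bytes[4:7] = 8B 98 38 -> value 920587 (3 byte(s))
  byte[7]=0x25 cont=0 payload=0x25=37: acc |= 37<<0 -> acc=37 shift=7 [end]
Varint 5: bytes[7:8] = 25 -> value 37 (1 byte(s))
  byte[8]=0x0A cont=0 payload=0x0A=10: acc |= 10<<0 -> acc=10 shift=7 [end]
Varint 6: bytes[8:9] = 0A -> value 10 (1 byte(s))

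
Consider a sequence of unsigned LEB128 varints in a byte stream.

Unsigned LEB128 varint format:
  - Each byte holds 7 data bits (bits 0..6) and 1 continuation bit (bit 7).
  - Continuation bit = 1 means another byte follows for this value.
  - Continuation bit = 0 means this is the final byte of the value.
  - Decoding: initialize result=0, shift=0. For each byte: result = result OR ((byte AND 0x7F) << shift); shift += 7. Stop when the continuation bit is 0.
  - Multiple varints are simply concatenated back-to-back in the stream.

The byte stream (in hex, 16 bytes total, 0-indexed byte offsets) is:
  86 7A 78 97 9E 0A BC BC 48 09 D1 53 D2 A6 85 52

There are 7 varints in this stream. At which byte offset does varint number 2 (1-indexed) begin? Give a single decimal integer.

  byte[0]=0x86 cont=1 payload=0x06=6: acc |= 6<<0 -> acc=6 shift=7
  byte[1]=0x7A cont=0 payload=0x7A=122: acc |= 122<<7 -> acc=15622 shift=14 [end]
Varint 1: bytes[0:2] = 86 7A -> value 15622 (2 byte(s))
  byte[2]=0x78 cont=0 payload=0x78=120: acc |= 120<<0 -> acc=120 shift=7 [end]
Varint 2: bytes[2:3] = 78 -> value 120 (1 byte(s))
  byte[3]=0x97 cont=1 payload=0x17=23: acc |= 23<<0 -> acc=23 shift=7
  byte[4]=0x9E cont=1 payload=0x1E=30: acc |= 30<<7 -> acc=3863 shift=14
  byte[5]=0x0A cont=0 payload=0x0A=10: acc |= 10<<14 -> acc=167703 shift=21 [end]
Varint 3: bytes[3:6] = 97 9E 0A -> value 167703 (3 byte(s))
  byte[6]=0xBC cont=1 payload=0x3C=60: acc |= 60<<0 -> acc=60 shift=7
  byte[7]=0xBC cont=1 payload=0x3C=60: acc |= 60<<7 -> acc=7740 shift=14
  byte[8]=0x48 cont=0 payload=0x48=72: acc |= 72<<14 -> acc=1187388 shift=21 [end]
Varint 4: bytes[6:9] = BC BC 48 -> value 1187388 (3 byte(s))
  byte[9]=0x09 cont=0 payload=0x09=9: acc |= 9<<0 -> acc=9 shift=7 [end]
Varint 5: bytes[9:10] = 09 -> value 9 (1 byte(s))
  byte[10]=0xD1 cont=1 payload=0x51=81: acc |= 81<<0 -> acc=81 shift=7
  byte[11]=0x53 cont=0 payload=0x53=83: acc |= 83<<7 -> acc=10705 shift=14 [end]
Varint 6: bytes[10:12] = D1 53 -> value 10705 (2 byte(s))
  byte[12]=0xD2 cont=1 payload=0x52=82: acc |= 82<<0 -> acc=82 shift=7
  byte[13]=0xA6 cont=1 payload=0x26=38: acc |= 38<<7 -> acc=4946 shift=14
  byte[14]=0x85 cont=1 payload=0x05=5: acc |= 5<<14 -> acc=86866 shift=21
  byte[15]=0x52 cont=0 payload=0x52=82: acc |= 82<<21 -> acc=172053330 shift=28 [end]
Varint 7: bytes[12:16] = D2 A6 85 52 -> value 172053330 (4 byte(s))

Answer: 2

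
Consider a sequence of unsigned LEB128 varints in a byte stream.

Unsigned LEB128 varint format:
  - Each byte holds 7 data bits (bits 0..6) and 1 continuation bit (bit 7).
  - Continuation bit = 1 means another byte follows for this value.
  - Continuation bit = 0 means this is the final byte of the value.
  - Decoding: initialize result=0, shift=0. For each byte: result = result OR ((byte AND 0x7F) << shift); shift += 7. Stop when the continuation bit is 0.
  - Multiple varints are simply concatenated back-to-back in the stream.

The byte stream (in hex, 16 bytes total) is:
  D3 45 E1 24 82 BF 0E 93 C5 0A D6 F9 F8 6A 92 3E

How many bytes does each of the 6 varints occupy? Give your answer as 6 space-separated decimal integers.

Answer: 2 2 3 3 4 2

Derivation:
  byte[0]=0xD3 cont=1 payload=0x53=83: acc |= 83<<0 -> acc=83 shift=7
  byte[1]=0x45 cont=0 payload=0x45=69: acc |= 69<<7 -> acc=8915 shift=14 [end]
Varint 1: bytes[0:2] = D3 45 -> value 8915 (2 byte(s))
  byte[2]=0xE1 cont=1 payload=0x61=97: acc |= 97<<0 -> acc=97 shift=7
  byte[3]=0x24 cont=0 payload=0x24=36: acc |= 36<<7 -> acc=4705 shift=14 [end]
Varint 2: bytes[2:4] = E1 24 -> value 4705 (2 byte(s))
  byte[4]=0x82 cont=1 payload=0x02=2: acc |= 2<<0 -> acc=2 shift=7
  byte[5]=0xBF cont=1 payload=0x3F=63: acc |= 63<<7 -> acc=8066 shift=14
  byte[6]=0x0E cont=0 payload=0x0E=14: acc |= 14<<14 -> acc=237442 shift=21 [end]
Varint 3: bytes[4:7] = 82 BF 0E -> value 237442 (3 byte(s))
  byte[7]=0x93 cont=1 payload=0x13=19: acc |= 19<<0 -> acc=19 shift=7
  byte[8]=0xC5 cont=1 payload=0x45=69: acc |= 69<<7 -> acc=8851 shift=14
  byte[9]=0x0A cont=0 payload=0x0A=10: acc |= 10<<14 -> acc=172691 shift=21 [end]
Varint 4: bytes[7:10] = 93 C5 0A -> value 172691 (3 byte(s))
  byte[10]=0xD6 cont=1 payload=0x56=86: acc |= 86<<0 -> acc=86 shift=7
  byte[11]=0xF9 cont=1 payload=0x79=121: acc |= 121<<7 -> acc=15574 shift=14
  byte[12]=0xF8 cont=1 payload=0x78=120: acc |= 120<<14 -> acc=1981654 shift=21
  byte[13]=0x6A cont=0 payload=0x6A=106: acc |= 106<<21 -> acc=224279766 shift=28 [end]
Varint 5: bytes[10:14] = D6 F9 F8 6A -> value 224279766 (4 byte(s))
  byte[14]=0x92 cont=1 payload=0x12=18: acc |= 18<<0 -> acc=18 shift=7
  byte[15]=0x3E cont=0 payload=0x3E=62: acc |= 62<<7 -> acc=7954 shift=14 [end]
Varint 6: bytes[14:16] = 92 3E -> value 7954 (2 byte(s))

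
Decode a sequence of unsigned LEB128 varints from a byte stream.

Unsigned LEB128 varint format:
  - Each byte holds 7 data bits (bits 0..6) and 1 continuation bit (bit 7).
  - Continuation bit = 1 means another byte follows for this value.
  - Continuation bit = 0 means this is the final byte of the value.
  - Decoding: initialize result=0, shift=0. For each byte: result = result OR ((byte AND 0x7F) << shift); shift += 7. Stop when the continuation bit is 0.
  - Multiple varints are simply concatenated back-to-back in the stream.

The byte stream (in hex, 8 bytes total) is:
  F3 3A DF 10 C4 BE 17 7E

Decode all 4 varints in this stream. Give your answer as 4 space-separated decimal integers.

  byte[0]=0xF3 cont=1 payload=0x73=115: acc |= 115<<0 -> acc=115 shift=7
  byte[1]=0x3A cont=0 payload=0x3A=58: acc |= 58<<7 -> acc=7539 shift=14 [end]
Varint 1: bytes[0:2] = F3 3A -> value 7539 (2 byte(s))
  byte[2]=0xDF cont=1 payload=0x5F=95: acc |= 95<<0 -> acc=95 shift=7
  byte[3]=0x10 cont=0 payload=0x10=16: acc |= 16<<7 -> acc=2143 shift=14 [end]
Varint 2: bytes[2:4] = DF 10 -> value 2143 (2 byte(s))
  byte[4]=0xC4 cont=1 payload=0x44=68: acc |= 68<<0 -> acc=68 shift=7
  byte[5]=0xBE cont=1 payload=0x3E=62: acc |= 62<<7 -> acc=8004 shift=14
  byte[6]=0x17 cont=0 payload=0x17=23: acc |= 23<<14 -> acc=384836 shift=21 [end]
Varint 3: bytes[4:7] = C4 BE 17 -> value 384836 (3 byte(s))
  byte[7]=0x7E cont=0 payload=0x7E=126: acc |= 126<<0 -> acc=126 shift=7 [end]
Varint 4: bytes[7:8] = 7E -> value 126 (1 byte(s))

Answer: 7539 2143 384836 126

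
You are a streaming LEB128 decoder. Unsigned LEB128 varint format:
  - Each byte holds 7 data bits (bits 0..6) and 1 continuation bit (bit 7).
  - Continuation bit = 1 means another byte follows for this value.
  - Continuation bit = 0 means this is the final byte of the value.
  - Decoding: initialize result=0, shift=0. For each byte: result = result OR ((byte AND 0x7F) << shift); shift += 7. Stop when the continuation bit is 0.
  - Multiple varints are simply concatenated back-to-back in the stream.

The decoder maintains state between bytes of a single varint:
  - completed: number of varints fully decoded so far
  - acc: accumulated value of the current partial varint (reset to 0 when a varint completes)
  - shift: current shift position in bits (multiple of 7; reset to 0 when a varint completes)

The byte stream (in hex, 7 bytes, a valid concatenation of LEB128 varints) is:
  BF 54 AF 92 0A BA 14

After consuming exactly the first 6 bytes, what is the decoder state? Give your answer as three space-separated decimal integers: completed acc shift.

byte[0]=0xBF cont=1 payload=0x3F: acc |= 63<<0 -> completed=0 acc=63 shift=7
byte[1]=0x54 cont=0 payload=0x54: varint #1 complete (value=10815); reset -> completed=1 acc=0 shift=0
byte[2]=0xAF cont=1 payload=0x2F: acc |= 47<<0 -> completed=1 acc=47 shift=7
byte[3]=0x92 cont=1 payload=0x12: acc |= 18<<7 -> completed=1 acc=2351 shift=14
byte[4]=0x0A cont=0 payload=0x0A: varint #2 complete (value=166191); reset -> completed=2 acc=0 shift=0
byte[5]=0xBA cont=1 payload=0x3A: acc |= 58<<0 -> completed=2 acc=58 shift=7

Answer: 2 58 7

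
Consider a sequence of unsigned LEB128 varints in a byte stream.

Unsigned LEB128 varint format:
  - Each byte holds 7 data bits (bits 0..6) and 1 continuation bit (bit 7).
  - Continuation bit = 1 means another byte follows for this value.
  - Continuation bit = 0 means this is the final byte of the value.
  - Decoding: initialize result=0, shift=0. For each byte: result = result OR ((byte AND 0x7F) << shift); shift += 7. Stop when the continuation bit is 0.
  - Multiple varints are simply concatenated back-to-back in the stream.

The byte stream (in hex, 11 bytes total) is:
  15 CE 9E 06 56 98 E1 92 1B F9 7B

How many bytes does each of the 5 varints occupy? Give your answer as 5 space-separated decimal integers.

  byte[0]=0x15 cont=0 payload=0x15=21: acc |= 21<<0 -> acc=21 shift=7 [end]
Varint 1: bytes[0:1] = 15 -> value 21 (1 byte(s))
  byte[1]=0xCE cont=1 payload=0x4E=78: acc |= 78<<0 -> acc=78 shift=7
  byte[2]=0x9E cont=1 payload=0x1E=30: acc |= 30<<7 -> acc=3918 shift=14
  byte[3]=0x06 cont=0 payload=0x06=6: acc |= 6<<14 -> acc=102222 shift=21 [end]
Varint 2: bytes[1:4] = CE 9E 06 -> value 102222 (3 byte(s))
  byte[4]=0x56 cont=0 payload=0x56=86: acc |= 86<<0 -> acc=86 shift=7 [end]
Varint 3: bytes[4:5] = 56 -> value 86 (1 byte(s))
  byte[5]=0x98 cont=1 payload=0x18=24: acc |= 24<<0 -> acc=24 shift=7
  byte[6]=0xE1 cont=1 payload=0x61=97: acc |= 97<<7 -> acc=12440 shift=14
  byte[7]=0x92 cont=1 payload=0x12=18: acc |= 18<<14 -> acc=307352 shift=21
  byte[8]=0x1B cont=0 payload=0x1B=27: acc |= 27<<21 -> acc=56930456 shift=28 [end]
Varint 4: bytes[5:9] = 98 E1 92 1B -> value 56930456 (4 byte(s))
  byte[9]=0xF9 cont=1 payload=0x79=121: acc |= 121<<0 -> acc=121 shift=7
  byte[10]=0x7B cont=0 payload=0x7B=123: acc |= 123<<7 -> acc=15865 shift=14 [end]
Varint 5: bytes[9:11] = F9 7B -> value 15865 (2 byte(s))

Answer: 1 3 1 4 2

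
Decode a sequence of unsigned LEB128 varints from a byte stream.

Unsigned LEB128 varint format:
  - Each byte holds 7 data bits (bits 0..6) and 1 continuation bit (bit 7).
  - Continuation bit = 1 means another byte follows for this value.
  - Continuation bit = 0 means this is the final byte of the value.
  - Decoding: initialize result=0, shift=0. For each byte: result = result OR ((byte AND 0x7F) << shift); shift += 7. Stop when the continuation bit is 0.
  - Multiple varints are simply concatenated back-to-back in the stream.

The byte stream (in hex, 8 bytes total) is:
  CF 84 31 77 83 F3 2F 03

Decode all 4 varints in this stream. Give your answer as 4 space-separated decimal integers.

Answer: 803407 119 784771 3

Derivation:
  byte[0]=0xCF cont=1 payload=0x4F=79: acc |= 79<<0 -> acc=79 shift=7
  byte[1]=0x84 cont=1 payload=0x04=4: acc |= 4<<7 -> acc=591 shift=14
  byte[2]=0x31 cont=0 payload=0x31=49: acc |= 49<<14 -> acc=803407 shift=21 [end]
Varint 1: bytes[0:3] = CF 84 31 -> value 803407 (3 byte(s))
  byte[3]=0x77 cont=0 payload=0x77=119: acc |= 119<<0 -> acc=119 shift=7 [end]
Varint 2: bytes[3:4] = 77 -> value 119 (1 byte(s))
  byte[4]=0x83 cont=1 payload=0x03=3: acc |= 3<<0 -> acc=3 shift=7
  byte[5]=0xF3 cont=1 payload=0x73=115: acc |= 115<<7 -> acc=14723 shift=14
  byte[6]=0x2F cont=0 payload=0x2F=47: acc |= 47<<14 -> acc=784771 shift=21 [end]
Varint 3: bytes[4:7] = 83 F3 2F -> value 784771 (3 byte(s))
  byte[7]=0x03 cont=0 payload=0x03=3: acc |= 3<<0 -> acc=3 shift=7 [end]
Varint 4: bytes[7:8] = 03 -> value 3 (1 byte(s))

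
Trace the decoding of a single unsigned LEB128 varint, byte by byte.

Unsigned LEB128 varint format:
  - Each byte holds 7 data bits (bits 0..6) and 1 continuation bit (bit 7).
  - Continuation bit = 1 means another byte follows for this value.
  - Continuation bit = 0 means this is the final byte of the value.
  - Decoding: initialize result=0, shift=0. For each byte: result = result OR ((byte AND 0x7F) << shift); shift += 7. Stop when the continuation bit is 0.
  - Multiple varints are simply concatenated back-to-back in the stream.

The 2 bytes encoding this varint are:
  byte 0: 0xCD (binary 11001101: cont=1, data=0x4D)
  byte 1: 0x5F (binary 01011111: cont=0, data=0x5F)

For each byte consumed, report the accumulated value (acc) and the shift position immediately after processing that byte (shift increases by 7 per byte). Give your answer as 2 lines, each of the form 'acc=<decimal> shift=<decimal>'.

Answer: acc=77 shift=7
acc=12237 shift=14

Derivation:
byte 0=0xCD: payload=0x4D=77, contrib = 77<<0 = 77; acc -> 77, shift -> 7
byte 1=0x5F: payload=0x5F=95, contrib = 95<<7 = 12160; acc -> 12237, shift -> 14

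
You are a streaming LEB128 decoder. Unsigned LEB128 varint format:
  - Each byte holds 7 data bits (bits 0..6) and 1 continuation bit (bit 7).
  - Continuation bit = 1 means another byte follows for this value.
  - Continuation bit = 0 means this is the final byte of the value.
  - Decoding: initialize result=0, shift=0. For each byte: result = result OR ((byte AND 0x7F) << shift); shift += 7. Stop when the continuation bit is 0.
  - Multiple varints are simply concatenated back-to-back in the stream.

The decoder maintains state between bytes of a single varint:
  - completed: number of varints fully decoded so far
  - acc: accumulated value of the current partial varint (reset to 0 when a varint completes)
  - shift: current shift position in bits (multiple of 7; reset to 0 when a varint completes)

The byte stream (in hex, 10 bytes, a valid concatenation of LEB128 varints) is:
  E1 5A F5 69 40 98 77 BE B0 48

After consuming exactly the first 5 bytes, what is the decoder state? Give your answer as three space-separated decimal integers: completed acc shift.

byte[0]=0xE1 cont=1 payload=0x61: acc |= 97<<0 -> completed=0 acc=97 shift=7
byte[1]=0x5A cont=0 payload=0x5A: varint #1 complete (value=11617); reset -> completed=1 acc=0 shift=0
byte[2]=0xF5 cont=1 payload=0x75: acc |= 117<<0 -> completed=1 acc=117 shift=7
byte[3]=0x69 cont=0 payload=0x69: varint #2 complete (value=13557); reset -> completed=2 acc=0 shift=0
byte[4]=0x40 cont=0 payload=0x40: varint #3 complete (value=64); reset -> completed=3 acc=0 shift=0

Answer: 3 0 0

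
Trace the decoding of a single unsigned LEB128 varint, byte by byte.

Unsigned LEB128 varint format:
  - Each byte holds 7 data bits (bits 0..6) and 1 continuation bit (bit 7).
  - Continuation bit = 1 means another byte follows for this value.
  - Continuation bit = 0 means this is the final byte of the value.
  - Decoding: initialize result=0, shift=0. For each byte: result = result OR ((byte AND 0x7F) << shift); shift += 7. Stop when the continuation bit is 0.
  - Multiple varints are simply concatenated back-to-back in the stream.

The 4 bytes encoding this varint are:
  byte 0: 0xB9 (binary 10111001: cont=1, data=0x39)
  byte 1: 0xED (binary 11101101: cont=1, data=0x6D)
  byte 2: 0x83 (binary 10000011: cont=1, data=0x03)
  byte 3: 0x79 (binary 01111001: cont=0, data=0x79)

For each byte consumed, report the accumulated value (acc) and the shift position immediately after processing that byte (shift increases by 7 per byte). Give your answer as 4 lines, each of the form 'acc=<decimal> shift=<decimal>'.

byte 0=0xB9: payload=0x39=57, contrib = 57<<0 = 57; acc -> 57, shift -> 7
byte 1=0xED: payload=0x6D=109, contrib = 109<<7 = 13952; acc -> 14009, shift -> 14
byte 2=0x83: payload=0x03=3, contrib = 3<<14 = 49152; acc -> 63161, shift -> 21
byte 3=0x79: payload=0x79=121, contrib = 121<<21 = 253755392; acc -> 253818553, shift -> 28

Answer: acc=57 shift=7
acc=14009 shift=14
acc=63161 shift=21
acc=253818553 shift=28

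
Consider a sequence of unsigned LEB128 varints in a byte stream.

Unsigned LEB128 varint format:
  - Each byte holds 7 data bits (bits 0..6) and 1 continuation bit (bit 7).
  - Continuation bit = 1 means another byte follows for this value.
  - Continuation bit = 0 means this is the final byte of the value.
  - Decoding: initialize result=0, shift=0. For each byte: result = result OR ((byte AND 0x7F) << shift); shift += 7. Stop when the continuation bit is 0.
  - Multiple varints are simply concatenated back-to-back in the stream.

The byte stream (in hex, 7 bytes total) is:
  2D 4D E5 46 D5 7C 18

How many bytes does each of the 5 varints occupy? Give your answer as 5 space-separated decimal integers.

  byte[0]=0x2D cont=0 payload=0x2D=45: acc |= 45<<0 -> acc=45 shift=7 [end]
Varint 1: bytes[0:1] = 2D -> value 45 (1 byte(s))
  byte[1]=0x4D cont=0 payload=0x4D=77: acc |= 77<<0 -> acc=77 shift=7 [end]
Varint 2: bytes[1:2] = 4D -> value 77 (1 byte(s))
  byte[2]=0xE5 cont=1 payload=0x65=101: acc |= 101<<0 -> acc=101 shift=7
  byte[3]=0x46 cont=0 payload=0x46=70: acc |= 70<<7 -> acc=9061 shift=14 [end]
Varint 3: bytes[2:4] = E5 46 -> value 9061 (2 byte(s))
  byte[4]=0xD5 cont=1 payload=0x55=85: acc |= 85<<0 -> acc=85 shift=7
  byte[5]=0x7C cont=0 payload=0x7C=124: acc |= 124<<7 -> acc=15957 shift=14 [end]
Varint 4: bytes[4:6] = D5 7C -> value 15957 (2 byte(s))
  byte[6]=0x18 cont=0 payload=0x18=24: acc |= 24<<0 -> acc=24 shift=7 [end]
Varint 5: bytes[6:7] = 18 -> value 24 (1 byte(s))

Answer: 1 1 2 2 1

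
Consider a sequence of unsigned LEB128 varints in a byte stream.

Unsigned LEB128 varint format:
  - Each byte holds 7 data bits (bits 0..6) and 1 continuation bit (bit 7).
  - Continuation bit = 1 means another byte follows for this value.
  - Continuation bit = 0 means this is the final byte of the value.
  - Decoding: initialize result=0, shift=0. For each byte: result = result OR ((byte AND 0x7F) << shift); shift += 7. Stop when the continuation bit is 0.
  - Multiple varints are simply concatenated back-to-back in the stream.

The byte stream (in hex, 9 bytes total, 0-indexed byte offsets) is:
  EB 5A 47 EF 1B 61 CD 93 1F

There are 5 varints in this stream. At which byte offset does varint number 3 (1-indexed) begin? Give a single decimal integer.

  byte[0]=0xEB cont=1 payload=0x6B=107: acc |= 107<<0 -> acc=107 shift=7
  byte[1]=0x5A cont=0 payload=0x5A=90: acc |= 90<<7 -> acc=11627 shift=14 [end]
Varint 1: bytes[0:2] = EB 5A -> value 11627 (2 byte(s))
  byte[2]=0x47 cont=0 payload=0x47=71: acc |= 71<<0 -> acc=71 shift=7 [end]
Varint 2: bytes[2:3] = 47 -> value 71 (1 byte(s))
  byte[3]=0xEF cont=1 payload=0x6F=111: acc |= 111<<0 -> acc=111 shift=7
  byte[4]=0x1B cont=0 payload=0x1B=27: acc |= 27<<7 -> acc=3567 shift=14 [end]
Varint 3: bytes[3:5] = EF 1B -> value 3567 (2 byte(s))
  byte[5]=0x61 cont=0 payload=0x61=97: acc |= 97<<0 -> acc=97 shift=7 [end]
Varint 4: bytes[5:6] = 61 -> value 97 (1 byte(s))
  byte[6]=0xCD cont=1 payload=0x4D=77: acc |= 77<<0 -> acc=77 shift=7
  byte[7]=0x93 cont=1 payload=0x13=19: acc |= 19<<7 -> acc=2509 shift=14
  byte[8]=0x1F cont=0 payload=0x1F=31: acc |= 31<<14 -> acc=510413 shift=21 [end]
Varint 5: bytes[6:9] = CD 93 1F -> value 510413 (3 byte(s))

Answer: 3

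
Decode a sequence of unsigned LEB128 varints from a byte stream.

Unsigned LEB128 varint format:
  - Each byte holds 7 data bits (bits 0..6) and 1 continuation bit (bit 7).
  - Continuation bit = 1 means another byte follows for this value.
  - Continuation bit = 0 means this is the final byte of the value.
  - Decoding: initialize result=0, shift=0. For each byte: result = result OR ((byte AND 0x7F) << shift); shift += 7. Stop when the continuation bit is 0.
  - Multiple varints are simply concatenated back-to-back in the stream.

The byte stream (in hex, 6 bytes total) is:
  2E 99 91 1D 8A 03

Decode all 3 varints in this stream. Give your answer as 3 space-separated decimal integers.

  byte[0]=0x2E cont=0 payload=0x2E=46: acc |= 46<<0 -> acc=46 shift=7 [end]
Varint 1: bytes[0:1] = 2E -> value 46 (1 byte(s))
  byte[1]=0x99 cont=1 payload=0x19=25: acc |= 25<<0 -> acc=25 shift=7
  byte[2]=0x91 cont=1 payload=0x11=17: acc |= 17<<7 -> acc=2201 shift=14
  byte[3]=0x1D cont=0 payload=0x1D=29: acc |= 29<<14 -> acc=477337 shift=21 [end]
Varint 2: bytes[1:4] = 99 91 1D -> value 477337 (3 byte(s))
  byte[4]=0x8A cont=1 payload=0x0A=10: acc |= 10<<0 -> acc=10 shift=7
  byte[5]=0x03 cont=0 payload=0x03=3: acc |= 3<<7 -> acc=394 shift=14 [end]
Varint 3: bytes[4:6] = 8A 03 -> value 394 (2 byte(s))

Answer: 46 477337 394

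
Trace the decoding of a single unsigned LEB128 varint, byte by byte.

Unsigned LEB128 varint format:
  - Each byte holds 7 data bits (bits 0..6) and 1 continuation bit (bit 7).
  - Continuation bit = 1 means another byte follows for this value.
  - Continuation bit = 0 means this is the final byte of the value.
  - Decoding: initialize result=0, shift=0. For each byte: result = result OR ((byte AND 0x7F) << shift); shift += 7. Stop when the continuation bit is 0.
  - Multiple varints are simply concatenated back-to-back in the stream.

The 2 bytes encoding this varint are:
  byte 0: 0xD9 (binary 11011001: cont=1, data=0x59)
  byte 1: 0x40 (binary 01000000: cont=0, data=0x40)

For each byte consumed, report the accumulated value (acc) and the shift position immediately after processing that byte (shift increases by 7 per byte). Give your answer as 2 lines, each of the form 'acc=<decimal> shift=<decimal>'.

byte 0=0xD9: payload=0x59=89, contrib = 89<<0 = 89; acc -> 89, shift -> 7
byte 1=0x40: payload=0x40=64, contrib = 64<<7 = 8192; acc -> 8281, shift -> 14

Answer: acc=89 shift=7
acc=8281 shift=14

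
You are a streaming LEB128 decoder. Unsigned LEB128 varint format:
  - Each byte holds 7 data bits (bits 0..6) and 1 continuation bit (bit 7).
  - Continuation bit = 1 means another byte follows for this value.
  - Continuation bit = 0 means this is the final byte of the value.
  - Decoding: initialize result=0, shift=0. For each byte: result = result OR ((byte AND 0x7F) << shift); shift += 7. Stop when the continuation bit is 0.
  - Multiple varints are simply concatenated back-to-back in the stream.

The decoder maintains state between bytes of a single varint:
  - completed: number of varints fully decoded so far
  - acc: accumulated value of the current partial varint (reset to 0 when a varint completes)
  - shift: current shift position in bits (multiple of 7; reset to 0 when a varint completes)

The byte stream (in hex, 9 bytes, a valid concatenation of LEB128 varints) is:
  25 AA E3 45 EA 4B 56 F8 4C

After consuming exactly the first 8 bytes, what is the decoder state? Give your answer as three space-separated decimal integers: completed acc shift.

Answer: 4 120 7

Derivation:
byte[0]=0x25 cont=0 payload=0x25: varint #1 complete (value=37); reset -> completed=1 acc=0 shift=0
byte[1]=0xAA cont=1 payload=0x2A: acc |= 42<<0 -> completed=1 acc=42 shift=7
byte[2]=0xE3 cont=1 payload=0x63: acc |= 99<<7 -> completed=1 acc=12714 shift=14
byte[3]=0x45 cont=0 payload=0x45: varint #2 complete (value=1143210); reset -> completed=2 acc=0 shift=0
byte[4]=0xEA cont=1 payload=0x6A: acc |= 106<<0 -> completed=2 acc=106 shift=7
byte[5]=0x4B cont=0 payload=0x4B: varint #3 complete (value=9706); reset -> completed=3 acc=0 shift=0
byte[6]=0x56 cont=0 payload=0x56: varint #4 complete (value=86); reset -> completed=4 acc=0 shift=0
byte[7]=0xF8 cont=1 payload=0x78: acc |= 120<<0 -> completed=4 acc=120 shift=7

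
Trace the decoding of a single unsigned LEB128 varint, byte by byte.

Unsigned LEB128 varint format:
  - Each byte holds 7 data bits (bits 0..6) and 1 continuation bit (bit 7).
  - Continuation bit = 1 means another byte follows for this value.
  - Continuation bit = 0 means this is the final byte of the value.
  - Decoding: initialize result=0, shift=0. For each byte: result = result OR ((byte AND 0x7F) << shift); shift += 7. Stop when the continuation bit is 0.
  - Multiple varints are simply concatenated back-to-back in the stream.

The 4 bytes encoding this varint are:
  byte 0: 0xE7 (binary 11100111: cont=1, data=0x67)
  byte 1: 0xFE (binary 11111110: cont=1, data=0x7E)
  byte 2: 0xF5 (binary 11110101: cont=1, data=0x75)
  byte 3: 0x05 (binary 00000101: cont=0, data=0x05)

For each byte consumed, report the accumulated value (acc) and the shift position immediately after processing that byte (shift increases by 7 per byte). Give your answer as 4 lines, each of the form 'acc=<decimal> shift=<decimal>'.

byte 0=0xE7: payload=0x67=103, contrib = 103<<0 = 103; acc -> 103, shift -> 7
byte 1=0xFE: payload=0x7E=126, contrib = 126<<7 = 16128; acc -> 16231, shift -> 14
byte 2=0xF5: payload=0x75=117, contrib = 117<<14 = 1916928; acc -> 1933159, shift -> 21
byte 3=0x05: payload=0x05=5, contrib = 5<<21 = 10485760; acc -> 12418919, shift -> 28

Answer: acc=103 shift=7
acc=16231 shift=14
acc=1933159 shift=21
acc=12418919 shift=28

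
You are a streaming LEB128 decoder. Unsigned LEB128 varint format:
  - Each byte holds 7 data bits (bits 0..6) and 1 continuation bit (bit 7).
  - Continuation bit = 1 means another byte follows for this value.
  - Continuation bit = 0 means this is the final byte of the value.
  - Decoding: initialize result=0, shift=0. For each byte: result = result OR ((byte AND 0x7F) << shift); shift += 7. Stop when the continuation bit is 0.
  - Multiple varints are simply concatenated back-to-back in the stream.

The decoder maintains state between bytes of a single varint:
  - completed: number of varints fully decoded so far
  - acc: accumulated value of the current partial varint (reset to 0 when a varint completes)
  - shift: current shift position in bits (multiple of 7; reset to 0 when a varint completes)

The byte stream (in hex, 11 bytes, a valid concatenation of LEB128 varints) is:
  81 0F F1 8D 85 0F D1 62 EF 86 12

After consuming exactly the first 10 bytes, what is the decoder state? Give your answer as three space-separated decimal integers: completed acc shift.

byte[0]=0x81 cont=1 payload=0x01: acc |= 1<<0 -> completed=0 acc=1 shift=7
byte[1]=0x0F cont=0 payload=0x0F: varint #1 complete (value=1921); reset -> completed=1 acc=0 shift=0
byte[2]=0xF1 cont=1 payload=0x71: acc |= 113<<0 -> completed=1 acc=113 shift=7
byte[3]=0x8D cont=1 payload=0x0D: acc |= 13<<7 -> completed=1 acc=1777 shift=14
byte[4]=0x85 cont=1 payload=0x05: acc |= 5<<14 -> completed=1 acc=83697 shift=21
byte[5]=0x0F cont=0 payload=0x0F: varint #2 complete (value=31540977); reset -> completed=2 acc=0 shift=0
byte[6]=0xD1 cont=1 payload=0x51: acc |= 81<<0 -> completed=2 acc=81 shift=7
byte[7]=0x62 cont=0 payload=0x62: varint #3 complete (value=12625); reset -> completed=3 acc=0 shift=0
byte[8]=0xEF cont=1 payload=0x6F: acc |= 111<<0 -> completed=3 acc=111 shift=7
byte[9]=0x86 cont=1 payload=0x06: acc |= 6<<7 -> completed=3 acc=879 shift=14

Answer: 3 879 14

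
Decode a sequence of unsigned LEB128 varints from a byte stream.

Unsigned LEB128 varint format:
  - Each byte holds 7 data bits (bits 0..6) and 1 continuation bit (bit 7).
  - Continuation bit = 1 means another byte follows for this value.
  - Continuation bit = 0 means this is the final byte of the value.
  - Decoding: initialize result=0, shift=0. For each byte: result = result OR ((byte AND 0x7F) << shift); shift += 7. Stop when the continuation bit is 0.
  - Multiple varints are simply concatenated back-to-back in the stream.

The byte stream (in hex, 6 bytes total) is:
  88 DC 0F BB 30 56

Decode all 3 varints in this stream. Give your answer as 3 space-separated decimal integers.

Answer: 257544 6203 86

Derivation:
  byte[0]=0x88 cont=1 payload=0x08=8: acc |= 8<<0 -> acc=8 shift=7
  byte[1]=0xDC cont=1 payload=0x5C=92: acc |= 92<<7 -> acc=11784 shift=14
  byte[2]=0x0F cont=0 payload=0x0F=15: acc |= 15<<14 -> acc=257544 shift=21 [end]
Varint 1: bytes[0:3] = 88 DC 0F -> value 257544 (3 byte(s))
  byte[3]=0xBB cont=1 payload=0x3B=59: acc |= 59<<0 -> acc=59 shift=7
  byte[4]=0x30 cont=0 payload=0x30=48: acc |= 48<<7 -> acc=6203 shift=14 [end]
Varint 2: bytes[3:5] = BB 30 -> value 6203 (2 byte(s))
  byte[5]=0x56 cont=0 payload=0x56=86: acc |= 86<<0 -> acc=86 shift=7 [end]
Varint 3: bytes[5:6] = 56 -> value 86 (1 byte(s))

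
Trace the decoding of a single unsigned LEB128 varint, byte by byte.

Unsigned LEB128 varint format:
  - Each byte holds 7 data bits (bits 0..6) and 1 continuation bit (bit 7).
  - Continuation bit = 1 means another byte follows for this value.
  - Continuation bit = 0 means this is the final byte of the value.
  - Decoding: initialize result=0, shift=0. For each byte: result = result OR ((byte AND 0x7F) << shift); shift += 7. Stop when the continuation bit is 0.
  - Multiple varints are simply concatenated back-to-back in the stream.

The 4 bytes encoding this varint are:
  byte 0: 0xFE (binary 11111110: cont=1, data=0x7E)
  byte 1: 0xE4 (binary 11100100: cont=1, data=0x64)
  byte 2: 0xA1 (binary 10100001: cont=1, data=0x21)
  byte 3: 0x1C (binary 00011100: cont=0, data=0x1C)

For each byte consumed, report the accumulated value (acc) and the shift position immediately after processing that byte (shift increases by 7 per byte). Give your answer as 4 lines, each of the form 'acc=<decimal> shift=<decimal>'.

Answer: acc=126 shift=7
acc=12926 shift=14
acc=553598 shift=21
acc=59273854 shift=28

Derivation:
byte 0=0xFE: payload=0x7E=126, contrib = 126<<0 = 126; acc -> 126, shift -> 7
byte 1=0xE4: payload=0x64=100, contrib = 100<<7 = 12800; acc -> 12926, shift -> 14
byte 2=0xA1: payload=0x21=33, contrib = 33<<14 = 540672; acc -> 553598, shift -> 21
byte 3=0x1C: payload=0x1C=28, contrib = 28<<21 = 58720256; acc -> 59273854, shift -> 28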